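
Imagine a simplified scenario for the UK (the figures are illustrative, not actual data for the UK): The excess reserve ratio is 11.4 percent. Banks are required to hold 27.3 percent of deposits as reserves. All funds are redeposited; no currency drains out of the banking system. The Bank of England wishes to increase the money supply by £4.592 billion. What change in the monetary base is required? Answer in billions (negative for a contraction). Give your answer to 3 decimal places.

The money multiplier is m = 1 / (rr + e) = 1 / (0.273 + 0.114) ≈ 2.58398.
ΔMB = ΔM / m = (+4.592) / 2.58398 ≈ 1.7771 billion.

£1.777 billion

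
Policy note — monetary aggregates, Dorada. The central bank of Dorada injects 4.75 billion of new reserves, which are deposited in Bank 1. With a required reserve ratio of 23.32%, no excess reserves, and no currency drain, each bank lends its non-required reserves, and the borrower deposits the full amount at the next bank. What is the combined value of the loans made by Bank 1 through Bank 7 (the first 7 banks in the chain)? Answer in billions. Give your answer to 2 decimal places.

13.18 billion

Bank i lends (1 − rr)^i of the original deposit: Bank 1 lends 4.75·0.7668 = 3.6423, Bank 2 lends 4.75·0.7668² ≈ 2.7929, and so on.
Summing a geometric series: total = 4.75·[0.7668·(1 − 0.7668^7) / (1 − 0.7668)] ≈ 13.1842 billion.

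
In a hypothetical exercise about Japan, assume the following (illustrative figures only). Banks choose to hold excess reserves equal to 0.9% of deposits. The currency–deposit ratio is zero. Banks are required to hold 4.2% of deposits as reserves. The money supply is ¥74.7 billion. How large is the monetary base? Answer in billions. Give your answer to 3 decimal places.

¥3.810 billion

The money multiplier is m = 1 / (rr + e) = 1 / (0.042 + 0.009) ≈ 19.607843.
MB = M / m = 74.7 / 19.607843 ≈ 3.8097 billion.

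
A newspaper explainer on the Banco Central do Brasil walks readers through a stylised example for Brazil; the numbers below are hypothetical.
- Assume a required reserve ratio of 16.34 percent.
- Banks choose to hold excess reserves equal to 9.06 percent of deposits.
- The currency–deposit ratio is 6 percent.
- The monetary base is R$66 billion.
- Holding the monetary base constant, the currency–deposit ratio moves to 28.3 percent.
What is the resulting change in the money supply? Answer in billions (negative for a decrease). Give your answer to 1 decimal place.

-65.1 billion

Initially m₁ = (1 + 0.06) / (0.1634 + 0.0906 + 0.06) ≈ 3.3758, so M₁ = 3.3758 × 66 = 222.8028 billion.
After the change m₂ = (1 + 0.283) / (0.1634 + 0.0906 + 0.283) ≈ 2.3892, so M₂ = 2.3892 × 66 = 157.6872 billion.
ΔM = M₂ − M₁ = 157.6872 − 222.8028 = -65.1156 billion.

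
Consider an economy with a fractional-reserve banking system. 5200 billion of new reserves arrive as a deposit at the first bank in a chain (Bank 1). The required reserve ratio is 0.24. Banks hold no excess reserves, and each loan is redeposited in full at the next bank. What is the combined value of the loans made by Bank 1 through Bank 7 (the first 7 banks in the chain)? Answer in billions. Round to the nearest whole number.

14055 billion

Bank i lends (1 − rr)^i of the original deposit: Bank 1 lends 5200·0.7600 = 3952.0000, Bank 2 lends 5200·0.7600² = 3003.5200, and so on.
Summing a geometric series: total = 5200·[0.7600·(1 − 0.7600^7) / (1 − 0.7600)] ≈ 14055.0913 billion.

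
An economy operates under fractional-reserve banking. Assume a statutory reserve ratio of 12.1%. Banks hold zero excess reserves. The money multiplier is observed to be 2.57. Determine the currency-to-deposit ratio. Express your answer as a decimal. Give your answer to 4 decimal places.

0.4389

Using m = 2.57. From m = (1 + c)/(c + rr + e), rearranging gives 1 + c = m·(c + rr + e), so c·(1 − m) = m·(rr + e) − 1.
Hence c = [m·(rr + e) − 1]/(1 − m) = [2.57 × (0.121 + 0) − 1] / (1 − 2.57) ≈ 0.438873.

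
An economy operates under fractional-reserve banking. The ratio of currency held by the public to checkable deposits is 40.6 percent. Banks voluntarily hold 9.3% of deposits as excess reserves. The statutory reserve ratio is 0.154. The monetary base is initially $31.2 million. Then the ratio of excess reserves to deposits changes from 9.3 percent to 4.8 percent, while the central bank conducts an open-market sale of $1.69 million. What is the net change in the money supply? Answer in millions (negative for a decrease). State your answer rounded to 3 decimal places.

Before: m₁ = (1 + 0.406) / (0.154 + 0.093 + 0.406) ≈ 2.153139, MB₁ = 31.2, so M₁ = 2.153139 × 31.2 ≈ 67.1779 million.
After: m₂ = (1 + 0.406) / (0.154 + 0.048 + 0.406) = 2.312500, MB₂ = 31.2 − 1.69 = 29.51, so M₂ = 2.312500 × 29.51 ≈ 68.2419 million.
ΔM = M₂ − M₁ = 68.2419 − 67.1779 = 1.064 million.

$1.064 million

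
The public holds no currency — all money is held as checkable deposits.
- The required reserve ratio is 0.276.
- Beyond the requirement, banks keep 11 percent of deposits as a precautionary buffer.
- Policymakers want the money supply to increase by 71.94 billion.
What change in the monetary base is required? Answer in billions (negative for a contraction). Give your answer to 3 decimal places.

27.769 billion

The money multiplier is m = 1 / (rr + e) = 1 / (0.276 + 0.11) ≈ 2.590674.
ΔMB = ΔM / m = (+71.94) / 2.590674 ≈ 27.7688 billion.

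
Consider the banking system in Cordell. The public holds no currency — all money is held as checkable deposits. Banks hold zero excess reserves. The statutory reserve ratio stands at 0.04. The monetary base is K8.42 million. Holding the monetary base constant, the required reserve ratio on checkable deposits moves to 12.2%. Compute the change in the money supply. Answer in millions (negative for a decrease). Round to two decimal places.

Initially m₁ = 1 / (0.04) = 25, so M₁ = 25 × 8.42 = 210.5 million.
After the change m₂ = 1 / (0.122) ≈ 8.1967, so M₂ = 8.1967 × 8.42 ≈ 69.0162 million.
ΔM = M₂ − M₁ = 69.0162 − 210.5 = -141.4838 million.

-141.48 million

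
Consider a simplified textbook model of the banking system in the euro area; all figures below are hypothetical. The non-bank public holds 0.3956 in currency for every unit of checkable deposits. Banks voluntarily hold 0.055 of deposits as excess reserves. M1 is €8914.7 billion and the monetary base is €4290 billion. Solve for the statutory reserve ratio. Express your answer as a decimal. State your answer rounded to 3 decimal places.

Using m = M/MB = 8914.7/4290 ≈ 2.078019. Since m = (1 + c)/(c + rr + e), the denominator satisfies c + rr + e = (1 + c)/m = (1 + 0.3956) / 2.078019 ≈ 0.671601.
With c = 0.3956 and e = 0.055, the statutory reserve ratio is 0.671601 − 0.3956 − 0.055 = 0.221001.

0.221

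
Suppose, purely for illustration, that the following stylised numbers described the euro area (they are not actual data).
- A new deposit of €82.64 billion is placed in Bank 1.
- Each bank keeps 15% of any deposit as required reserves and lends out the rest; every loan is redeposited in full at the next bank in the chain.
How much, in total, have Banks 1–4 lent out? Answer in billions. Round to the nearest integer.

Bank i lends (1 − rr)^i of the original deposit: Bank 1 lends 82.64·0.8500 = 70.2440, Bank 2 lends 82.64·0.8500² = 59.7074, and so on.
Summing a geometric series: total = 82.64·[0.8500·(1 − 0.8500^4) / (1 − 0.8500)] ≈ 223.8413 billion.

€224 billion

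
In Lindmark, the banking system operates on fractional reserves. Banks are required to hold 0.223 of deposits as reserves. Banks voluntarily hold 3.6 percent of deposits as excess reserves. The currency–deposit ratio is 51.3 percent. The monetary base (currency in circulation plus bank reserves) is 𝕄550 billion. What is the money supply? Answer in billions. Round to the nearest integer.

𝕄1078 billion

The money multiplier is m = (1 + c) / (rr + e + c) = (1 + 0.513) / (0.223 + 0.036 + 0.513) ≈ 1.9598.
So M = m × MB = 1.9598 × 550 = 1077.89 billion.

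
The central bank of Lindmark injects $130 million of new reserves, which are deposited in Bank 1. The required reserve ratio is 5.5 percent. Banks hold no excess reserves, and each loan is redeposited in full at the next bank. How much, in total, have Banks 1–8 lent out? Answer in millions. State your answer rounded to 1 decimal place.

Bank i lends (1 − rr)^i of the original deposit: Bank 1 lends 130·0.9450 = 122.8500, Bank 2 lends 130·0.9450² ≈ 116.0932, and so on.
Summing a geometric series: total = 130·[0.9450·(1 − 0.9450^8) / (1 − 0.9450)] ≈ 813.0523 million.

$813.1 million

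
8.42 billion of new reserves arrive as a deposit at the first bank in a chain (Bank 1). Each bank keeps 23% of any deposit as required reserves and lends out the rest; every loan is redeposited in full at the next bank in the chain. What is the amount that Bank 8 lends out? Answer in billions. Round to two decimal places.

Each bank lends a fraction (1 − rr) = 0.7700 of the deposit it receives, so Bank 8 receives 8.42·0.7700^7 and lends 8.42·0.7700^8 ≈ 1.0405 billion.

1.04 billion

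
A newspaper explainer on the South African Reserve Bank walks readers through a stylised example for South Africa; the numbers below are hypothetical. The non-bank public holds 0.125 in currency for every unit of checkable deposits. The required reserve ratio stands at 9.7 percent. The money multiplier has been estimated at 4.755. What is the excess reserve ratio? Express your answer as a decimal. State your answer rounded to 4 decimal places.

0.0146

Using m = 4.755. Since m = (1 + c)/(c + rr + e), the denominator satisfies c + rr + e = (1 + c)/m = (1 + 0.125) / 4.755 ≈ 0.236593.
With c = 0.125 and rr = 0.097, the excess reserve ratio is 0.236593 − 0.125 − 0.097 = 0.014593.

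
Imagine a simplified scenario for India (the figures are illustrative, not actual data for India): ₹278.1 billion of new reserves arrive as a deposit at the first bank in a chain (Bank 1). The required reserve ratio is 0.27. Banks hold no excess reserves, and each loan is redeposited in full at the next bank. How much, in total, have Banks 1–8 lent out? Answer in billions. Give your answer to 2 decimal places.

₹691.26 billion

Bank i lends (1 − rr)^i of the original deposit: Bank 1 lends 278.1·0.7300 = 203.0130, Bank 2 lends 278.1·0.7300² ≈ 148.1995, and so on.
Summing a geometric series: total = 278.1·[0.7300·(1 − 0.7300^8) / (1 − 0.7300)] ≈ 691.2623 billion.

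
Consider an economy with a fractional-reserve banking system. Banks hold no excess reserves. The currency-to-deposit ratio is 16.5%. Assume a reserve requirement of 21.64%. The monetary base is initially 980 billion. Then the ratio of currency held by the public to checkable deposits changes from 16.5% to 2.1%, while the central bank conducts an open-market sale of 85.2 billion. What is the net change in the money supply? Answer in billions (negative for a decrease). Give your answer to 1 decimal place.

Before: m₁ = (1 + 0.165) / (0.2164 + 0.165) ≈ 3.05454, MB₁ = 980, so M₁ = 3.05454 × 980 = 2993.4492 billion.
After: m₂ = (1 + 0.021) / (0.2164 + 0.021) ≈ 4.30076, MB₂ = 980 − 85.2 = 894.8, so M₂ = 4.30076 × 894.8 ≈ 3848.32 billion.
ΔM = M₂ − M₁ = 3848.32 − 2993.4492 = 854.8708 billion.

854.9 billion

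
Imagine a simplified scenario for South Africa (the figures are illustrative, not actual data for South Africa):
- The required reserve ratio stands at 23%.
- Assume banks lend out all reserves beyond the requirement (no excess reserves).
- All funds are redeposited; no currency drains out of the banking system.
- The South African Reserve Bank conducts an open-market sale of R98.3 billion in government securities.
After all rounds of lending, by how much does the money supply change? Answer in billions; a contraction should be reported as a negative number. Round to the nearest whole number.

The simple money multiplier is m = 1/rr = 1/0.23 ≈ 4.3478.
An open-market sale reduces the monetary base by 98.3 billion, so ΔM = m × ΔMB = 4.3478 × (−98.3) ≈ -427.3887 billion.

-427 billion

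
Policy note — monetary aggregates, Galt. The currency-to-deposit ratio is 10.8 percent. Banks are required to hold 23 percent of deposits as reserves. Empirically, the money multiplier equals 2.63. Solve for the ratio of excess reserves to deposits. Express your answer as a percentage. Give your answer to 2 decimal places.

8.33%

Using m = 2.63. Since m = (1 + c)/(c + rr + e), the denominator satisfies c + rr + e = (1 + c)/m = (1 + 0.108) / 2.63 ≈ 0.421293.
With c = 0.108 and rr = 0.23, the ratio of excess reserves to deposits is 0.421293 − 0.108 − 0.23 = 0.083293.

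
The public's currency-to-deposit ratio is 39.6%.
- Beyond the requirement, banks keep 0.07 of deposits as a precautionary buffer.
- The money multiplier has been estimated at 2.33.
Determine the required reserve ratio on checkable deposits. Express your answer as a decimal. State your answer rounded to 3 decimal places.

Using m = 2.33. Since m = (1 + c)/(c + rr + e), the denominator satisfies c + rr + e = (1 + c)/m = (1 + 0.396) / 2.33 ≈ 0.599142.
With c = 0.396 and e = 0.07, the required reserve ratio on checkable deposits is 0.599142 − 0.396 − 0.07 = 0.133142.

0.133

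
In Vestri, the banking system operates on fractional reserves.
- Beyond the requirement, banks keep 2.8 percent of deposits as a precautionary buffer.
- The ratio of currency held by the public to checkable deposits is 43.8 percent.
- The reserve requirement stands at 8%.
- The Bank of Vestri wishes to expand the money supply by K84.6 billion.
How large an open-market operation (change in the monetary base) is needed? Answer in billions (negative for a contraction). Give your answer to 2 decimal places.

K32.12 billion

The money multiplier is m = (1 + c) / (rr + e + c) = (1 + 0.438) / (0.08 + 0.028 + 0.438) ≈ 2.63370.
ΔMB = ΔM / m = (+84.6) / 2.63370 ≈ 32.1221 billion.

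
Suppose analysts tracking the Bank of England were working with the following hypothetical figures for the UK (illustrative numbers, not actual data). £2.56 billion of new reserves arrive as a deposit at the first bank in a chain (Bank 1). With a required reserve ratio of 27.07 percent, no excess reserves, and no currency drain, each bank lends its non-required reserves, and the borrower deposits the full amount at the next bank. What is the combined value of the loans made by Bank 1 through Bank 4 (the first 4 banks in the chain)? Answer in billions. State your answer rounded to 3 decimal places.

£4.946 billion

Bank i lends (1 − rr)^i of the original deposit: Bank 1 lends 2.56·0.7293 ≈ 1.8670, Bank 2 lends 2.56·0.7293² ≈ 1.3616, and so on.
Summing a geometric series: total = 2.56·[0.7293·(1 − 0.7293^4) / (1 − 0.7293)] ≈ 4.9458 billion.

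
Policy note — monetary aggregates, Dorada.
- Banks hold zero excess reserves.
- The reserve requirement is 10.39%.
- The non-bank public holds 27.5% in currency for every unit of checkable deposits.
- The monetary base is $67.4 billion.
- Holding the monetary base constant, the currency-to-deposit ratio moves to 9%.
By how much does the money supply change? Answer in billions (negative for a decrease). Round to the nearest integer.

Initially m₁ = (1 + 0.275) / (0.1039 + 0.275) ≈ 3.3650, so M₁ = 3.3650 × 67.4 = 226.801 billion.
After the change m₂ = (1 + 0.09) / (0.1039 + 0.09) ≈ 5.6215, so M₂ = 5.6215 × 67.4 = 378.8891 billion.
ΔM = M₂ − M₁ = 378.8891 − 226.801 = 152.0881 billion.

$152 billion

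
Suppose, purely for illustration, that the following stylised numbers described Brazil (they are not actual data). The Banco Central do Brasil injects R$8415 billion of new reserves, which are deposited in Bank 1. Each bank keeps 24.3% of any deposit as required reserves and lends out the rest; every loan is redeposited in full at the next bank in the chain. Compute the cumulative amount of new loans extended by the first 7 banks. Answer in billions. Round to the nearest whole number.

Bank i lends (1 − rr)^i of the original deposit: Bank 1 lends 8415·0.7570 = 6370.1550, Bank 2 lends 8415·0.7570² ≈ 4822.2073, and so on.
Summing a geometric series: total = 8415·[0.7570·(1 − 0.7570^7) / (1 − 0.7570)] ≈ 22480.2808 billion.

R$22480 billion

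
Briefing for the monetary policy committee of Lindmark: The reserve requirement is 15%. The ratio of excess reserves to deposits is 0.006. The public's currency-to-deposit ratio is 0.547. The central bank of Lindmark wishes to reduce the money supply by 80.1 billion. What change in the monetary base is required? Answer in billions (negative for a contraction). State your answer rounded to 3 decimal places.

-36.400 billion

The money multiplier is m = (1 + c) / (rr + e + c) = (1 + 0.547) / (0.15 + 0.006 + 0.547) ≈ 2.200569.
ΔMB = ΔM / m = (−80.1) / 2.200569 ≈ -36.3997 billion.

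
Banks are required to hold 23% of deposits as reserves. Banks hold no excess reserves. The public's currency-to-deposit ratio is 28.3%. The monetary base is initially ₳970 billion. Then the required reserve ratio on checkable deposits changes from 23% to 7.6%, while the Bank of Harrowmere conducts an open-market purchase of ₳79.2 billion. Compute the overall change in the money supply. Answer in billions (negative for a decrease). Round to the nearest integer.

Before: m₁ = (1 + 0.283) / (0.23 + 0.283) ≈ 2.50097, MB₁ = 970, so M₁ = 2.50097 × 970 = 2425.9409 billion.
After: m₂ = (1 + 0.283) / (0.076 + 0.283) ≈ 3.57382, MB₂ = 970 + 79.2 = 1049.2, so M₂ = 3.57382 × 1049.2 ≈ 3749.6519 billion.
ΔM = M₂ − M₁ = 3749.6519 − 2425.9409 = 1323.711 billion.

₳1324 billion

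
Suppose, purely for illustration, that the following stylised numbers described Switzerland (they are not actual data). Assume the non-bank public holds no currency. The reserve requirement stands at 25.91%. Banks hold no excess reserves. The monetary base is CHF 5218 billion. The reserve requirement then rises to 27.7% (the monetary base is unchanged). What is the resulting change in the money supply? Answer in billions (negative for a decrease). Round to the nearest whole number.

Initially m₁ = 1 / (0.2591) ≈ 3.85951, so M₁ = 3.85951 × 5218 ≈ 20138.9232 billion.
After the change m₂ = 1 / (0.277) ≈ 3.61011, so M₂ = 3.61011 × 5218 ≈ 18837.554 billion.
ΔM = M₂ − M₁ = 18837.554 − 20138.9232 = -1301.3692 billion.

-1301 billion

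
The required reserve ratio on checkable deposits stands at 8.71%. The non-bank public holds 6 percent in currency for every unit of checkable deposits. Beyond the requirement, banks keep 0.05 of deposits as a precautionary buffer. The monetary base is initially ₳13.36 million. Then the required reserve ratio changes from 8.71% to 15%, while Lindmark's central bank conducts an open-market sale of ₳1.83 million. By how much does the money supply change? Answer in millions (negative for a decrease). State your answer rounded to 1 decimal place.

-24.8 million

Before: m₁ = (1 + 0.06) / (0.0871 + 0.05 + 0.06) ≈ 5.3780, MB₁ = 13.36, so M₁ = 5.3780 × 13.36 ≈ 71.8501 million.
After: m₂ = (1 + 0.06) / (0.15 + 0.05 + 0.06) ≈ 4.0769, MB₂ = 13.36 − 1.83 = 11.53, so M₂ = 4.0769 × 11.53 ≈ 47.0067 million.
ΔM = M₂ − M₁ = 47.0067 − 71.8501 = -24.8434 million.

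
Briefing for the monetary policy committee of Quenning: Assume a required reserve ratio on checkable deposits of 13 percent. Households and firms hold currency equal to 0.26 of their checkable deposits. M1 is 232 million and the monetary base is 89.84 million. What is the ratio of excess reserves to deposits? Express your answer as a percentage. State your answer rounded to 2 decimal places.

Using m = M/MB = 232/89.84 ≈ 2.582369. Since m = (1 + c)/(c + rr + e), the denominator satisfies c + rr + e = (1 + c)/m = (1 + 0.26) / 2.582369 ≈ 0.487924.
With c = 0.26 and rr = 0.13, the ratio of excess reserves to deposits is 0.487924 − 0.26 − 0.13 = 0.097924.

9.79%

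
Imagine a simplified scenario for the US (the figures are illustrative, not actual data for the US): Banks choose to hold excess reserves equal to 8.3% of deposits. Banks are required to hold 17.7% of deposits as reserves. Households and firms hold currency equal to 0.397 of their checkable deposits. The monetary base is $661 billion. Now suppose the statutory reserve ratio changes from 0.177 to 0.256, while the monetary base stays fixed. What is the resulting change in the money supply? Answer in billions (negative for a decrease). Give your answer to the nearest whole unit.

-151 billion

Initially m₁ = (1 + 0.397) / (0.177 + 0.083 + 0.397) ≈ 2.1263, so M₁ = 2.1263 × 661 = 1405.4843 billion.
After the change m₂ = (1 + 0.397) / (0.256 + 0.083 + 0.397) ≈ 1.8981, so M₂ = 1.8981 × 661 = 1254.6441 billion.
ΔM = M₂ − M₁ = 1254.6441 − 1405.4843 = -150.8402 billion.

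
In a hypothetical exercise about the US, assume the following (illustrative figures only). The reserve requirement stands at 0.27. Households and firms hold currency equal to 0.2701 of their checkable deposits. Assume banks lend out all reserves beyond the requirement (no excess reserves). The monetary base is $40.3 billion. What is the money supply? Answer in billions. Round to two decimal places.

The money multiplier is m = (1 + c) / (rr + c) = (1 + 0.2701) / (0.27 + 0.2701) ≈ 2.35160.
So M = m × MB = 2.35160 × 40.3 ≈ 94.7695 billion.

$94.77 billion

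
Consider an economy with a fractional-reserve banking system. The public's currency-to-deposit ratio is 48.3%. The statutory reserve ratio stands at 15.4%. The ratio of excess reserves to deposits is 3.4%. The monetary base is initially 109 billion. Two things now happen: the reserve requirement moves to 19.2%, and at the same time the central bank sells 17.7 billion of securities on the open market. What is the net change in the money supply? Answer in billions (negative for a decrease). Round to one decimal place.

Before: m₁ = (1 + 0.483) / (0.154 + 0.034 + 0.483) ≈ 2.21013, MB₁ = 109, so M₁ = 2.21013 × 109 ≈ 240.9042 billion.
After: m₂ = (1 + 0.483) / (0.192 + 0.034 + 0.483) ≈ 2.09168, MB₂ = 109 − 17.7 = 91.3, so M₂ = 2.09168 × 91.3 ≈ 190.9704 billion.
ΔM = M₂ − M₁ = 190.9704 − 240.9042 = -49.9338 billion.

-49.9 billion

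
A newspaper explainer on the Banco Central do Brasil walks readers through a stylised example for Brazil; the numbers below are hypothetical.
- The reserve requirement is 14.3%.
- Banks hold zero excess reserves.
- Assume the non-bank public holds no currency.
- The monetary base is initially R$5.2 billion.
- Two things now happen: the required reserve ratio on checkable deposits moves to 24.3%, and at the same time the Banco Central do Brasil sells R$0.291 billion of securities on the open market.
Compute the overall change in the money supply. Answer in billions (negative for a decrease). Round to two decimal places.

-16.16 billion

Before: m₁ = 1 / (0.143) ≈ 6.9930, MB₁ = 5.2, so M₁ = 6.9930 × 5.2 = 36.3636 billion.
After: m₂ = 1 / (0.243) ≈ 4.1152, MB₂ = 5.2 − 0.291 = 4.909, so M₂ = 4.1152 × 4.909 ≈ 20.2015 billion.
ΔM = M₂ − M₁ = 20.2015 − 36.3636 = -16.1621 billion.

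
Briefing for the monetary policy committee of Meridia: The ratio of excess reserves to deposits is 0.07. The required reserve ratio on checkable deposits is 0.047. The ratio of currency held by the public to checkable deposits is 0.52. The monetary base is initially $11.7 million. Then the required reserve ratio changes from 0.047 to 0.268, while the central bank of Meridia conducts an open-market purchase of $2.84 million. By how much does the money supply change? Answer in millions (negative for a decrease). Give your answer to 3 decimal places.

-2.160 million

Before: m₁ = (1 + 0.52) / (0.047 + 0.07 + 0.52) ≈ 2.386185, MB₁ = 11.7, so M₁ = 2.386185 × 11.7 ≈ 27.9184 million.
After: m₂ = (1 + 0.52) / (0.268 + 0.07 + 0.52) ≈ 1.771562, MB₂ = 11.7 + 2.84 = 14.54, so M₂ = 1.771562 × 14.54 ≈ 25.7585 million.
ΔM = M₂ − M₁ = 25.7585 − 27.9184 = -2.1599 million.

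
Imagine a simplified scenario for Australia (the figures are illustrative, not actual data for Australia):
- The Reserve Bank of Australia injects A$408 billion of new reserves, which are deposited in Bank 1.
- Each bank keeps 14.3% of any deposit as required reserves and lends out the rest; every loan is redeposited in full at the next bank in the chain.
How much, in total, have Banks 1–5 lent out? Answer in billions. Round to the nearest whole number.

Bank i lends (1 − rr)^i of the original deposit: Bank 1 lends 408·0.8570 = 349.6560, Bank 2 lends 408·0.8570² ≈ 299.6552, and so on.
Summing a geometric series: total = 408·[0.8570·(1 − 0.8570^5) / (1 − 0.8570)] ≈ 1314.8070 billion.

A$1315 billion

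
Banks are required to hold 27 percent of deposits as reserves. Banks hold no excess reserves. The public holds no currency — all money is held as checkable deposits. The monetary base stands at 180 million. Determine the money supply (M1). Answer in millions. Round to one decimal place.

With no currency drain or excess reserves, the money multiplier is m = 1/rr = 1/0.27 ≈ 3.70370.
Money supply M = m × MB = 3.70370 × 180 = 666.666 million.

666.7 million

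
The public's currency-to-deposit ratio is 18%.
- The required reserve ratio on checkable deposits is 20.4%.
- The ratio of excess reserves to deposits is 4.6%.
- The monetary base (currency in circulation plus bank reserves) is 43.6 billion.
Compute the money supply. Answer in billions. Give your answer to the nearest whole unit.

120 billion

The money multiplier is m = (1 + c) / (rr + e + c) = (1 + 0.18) / (0.204 + 0.046 + 0.18) ≈ 2.7442.
So M = m × MB = 2.7442 × 43.6 ≈ 119.6471 billion.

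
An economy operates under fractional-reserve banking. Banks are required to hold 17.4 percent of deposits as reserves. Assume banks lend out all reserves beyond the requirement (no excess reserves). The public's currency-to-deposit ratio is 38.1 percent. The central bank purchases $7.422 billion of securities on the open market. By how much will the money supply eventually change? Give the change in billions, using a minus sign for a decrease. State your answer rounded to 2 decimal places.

The money multiplier is m = (1 + c) / (rr + c) = (1 + 0.381) / (0.174 + 0.381) ≈ 2.4883.
The purchase adds 7.422 billion of base, so ΔM = m × ΔMB = 2.4883 × (+7.422) ≈ 18.4682 billion.

$18.47 billion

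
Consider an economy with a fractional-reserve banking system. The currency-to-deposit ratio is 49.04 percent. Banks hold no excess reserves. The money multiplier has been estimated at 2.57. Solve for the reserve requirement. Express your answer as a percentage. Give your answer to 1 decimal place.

Using m = 2.57. Since m = (1 + c)/(c + rr + e), the denominator satisfies c + rr + e = (1 + c)/m = (1 + 0.4904) / 2.57 ≈ 0.579922.
With c = 0.4904 and e = 0, the reserve requirement is 0.579922 − 0.4904 − 0 = 0.089522.

9.0%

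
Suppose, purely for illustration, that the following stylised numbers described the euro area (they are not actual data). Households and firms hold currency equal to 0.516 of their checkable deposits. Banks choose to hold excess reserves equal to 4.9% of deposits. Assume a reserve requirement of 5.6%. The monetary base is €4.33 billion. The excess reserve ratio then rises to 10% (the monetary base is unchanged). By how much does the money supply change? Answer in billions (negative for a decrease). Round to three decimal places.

-0.802 billion

Initially m₁ = (1 + 0.516) / (0.056 + 0.049 + 0.516) ≈ 2.44122, so M₁ = 2.44122 × 4.33 ≈ 10.5705 billion.
After the change m₂ = (1 + 0.516) / (0.056 + 0.1 + 0.516) ≈ 2.25595, so M₂ = 2.25595 × 4.33 ≈ 9.7683 billion.
ΔM = M₂ − M₁ = 9.7683 − 10.5705 = -0.8022 billion.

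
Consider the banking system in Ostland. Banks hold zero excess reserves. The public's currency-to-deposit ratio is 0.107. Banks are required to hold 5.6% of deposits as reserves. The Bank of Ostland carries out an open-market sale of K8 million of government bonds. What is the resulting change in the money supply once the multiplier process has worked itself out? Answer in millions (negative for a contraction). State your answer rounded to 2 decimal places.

-54.33 million

The money multiplier is m = (1 + c) / (rr + c) = (1 + 0.107) / (0.056 + 0.107) ≈ 6.7914.
The sale removes 8 million of base, so ΔM = m × ΔMB = 6.7914 × (−8) = -54.3312 million.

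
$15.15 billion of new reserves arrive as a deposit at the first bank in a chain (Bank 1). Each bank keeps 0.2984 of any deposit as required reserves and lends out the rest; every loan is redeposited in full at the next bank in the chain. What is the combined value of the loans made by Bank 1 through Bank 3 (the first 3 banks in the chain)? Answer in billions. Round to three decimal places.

$23.319 billion

Bank i lends (1 − rr)^i of the original deposit: Bank 1 lends 15.15·0.7016 ≈ 10.6292, Bank 2 lends 15.15·0.7016² ≈ 7.4575, and so on.
Summing a geometric series: total = 15.15·[0.7016·(1 − 0.7016^3) / (1 − 0.7016)] ≈ 23.3189 billion.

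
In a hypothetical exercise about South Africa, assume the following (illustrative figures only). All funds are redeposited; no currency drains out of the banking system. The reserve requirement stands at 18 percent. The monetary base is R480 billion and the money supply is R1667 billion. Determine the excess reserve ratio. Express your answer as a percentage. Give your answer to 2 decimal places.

Using m = M/MB = 1667/480 ≈ 3.472917. Since m = (1 + c)/(c + rr + e), the denominator satisfies c + rr + e = (1 + c)/m = (1 + 0) / 3.472917 ≈ 0.287942.
With c = 0 and rr = 0.18, the excess reserve ratio is 0.287942 − 0 − 0.18 = 0.107942.

10.79%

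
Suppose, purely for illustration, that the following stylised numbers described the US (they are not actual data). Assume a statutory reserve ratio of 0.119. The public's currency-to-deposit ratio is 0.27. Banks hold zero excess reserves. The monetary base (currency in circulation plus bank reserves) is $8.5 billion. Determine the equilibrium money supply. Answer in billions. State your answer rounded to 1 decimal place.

$27.8 billion

The money multiplier is m = (1 + c) / (rr + c) = (1 + 0.27) / (0.119 + 0.27) ≈ 3.2648.
So M = m × MB = 3.2648 × 8.5 = 27.7508 billion.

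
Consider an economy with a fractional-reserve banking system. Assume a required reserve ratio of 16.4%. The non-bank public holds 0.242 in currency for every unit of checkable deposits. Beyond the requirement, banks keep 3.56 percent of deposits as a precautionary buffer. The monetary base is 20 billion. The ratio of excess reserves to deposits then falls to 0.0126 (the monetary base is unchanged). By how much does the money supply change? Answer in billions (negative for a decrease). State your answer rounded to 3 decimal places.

Initially m₁ = (1 + 0.242) / (0.164 + 0.0356 + 0.242) = 2.812500, so M₁ = 2.812500 × 20 = 56.25 billion.
After the change m₂ = (1 + 0.242) / (0.164 + 0.0126 + 0.242) ≈ 2.967033, so M₂ = 2.967033 × 20 ≈ 59.3407 billion.
ΔM = M₂ − M₁ = 59.3407 − 56.25 = 3.0907 billion.

3.091 billion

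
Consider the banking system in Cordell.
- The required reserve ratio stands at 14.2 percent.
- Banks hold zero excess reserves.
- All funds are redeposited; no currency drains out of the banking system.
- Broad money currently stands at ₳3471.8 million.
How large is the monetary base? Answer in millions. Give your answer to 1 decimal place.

₳493.0 million

With no currency drain and no excess reserves, the money multiplier is m = 1/rr = 1/0.142 ≈ 7.042254.
The monetary base is MB = M / m = 3471.8 / 7.042254 ≈ 492.9956 million.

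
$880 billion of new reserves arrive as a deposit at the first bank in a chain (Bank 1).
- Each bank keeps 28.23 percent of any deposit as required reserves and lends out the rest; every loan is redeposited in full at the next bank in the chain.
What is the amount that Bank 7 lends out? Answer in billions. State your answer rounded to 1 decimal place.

Each bank lends a fraction (1 − rr) = 0.7177 of the deposit it receives, so Bank 7 receives 880·0.7177^6 and lends 880·0.7177^7 ≈ 86.3144 billion.

$86.3 billion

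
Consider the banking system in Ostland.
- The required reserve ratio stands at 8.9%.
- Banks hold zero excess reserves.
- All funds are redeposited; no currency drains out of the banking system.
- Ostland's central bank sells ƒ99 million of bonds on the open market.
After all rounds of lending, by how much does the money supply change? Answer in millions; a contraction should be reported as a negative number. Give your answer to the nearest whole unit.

-1112 million

The simple money multiplier is m = 1/rr = 1/0.089 ≈ 11.2360.
An open-market sale reduces the monetary base by 99 million, so ΔM = m × ΔMB = 11.2360 × (−99) = -1112.364 million.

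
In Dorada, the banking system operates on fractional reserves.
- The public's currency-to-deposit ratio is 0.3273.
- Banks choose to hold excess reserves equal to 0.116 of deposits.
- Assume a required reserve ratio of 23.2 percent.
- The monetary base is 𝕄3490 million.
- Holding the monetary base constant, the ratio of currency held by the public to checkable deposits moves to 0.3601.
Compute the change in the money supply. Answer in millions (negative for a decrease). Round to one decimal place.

Initially m₁ = (1 + 0.3273) / (0.232 + 0.116 + 0.3273) ≈ 1.965497, so M₁ = 1.965497 × 3490 ≈ 6859.5845 million.
After the change m₂ = (1 + 0.3601) / (0.232 + 0.116 + 0.3601) ≈ 1.920774, so M₂ = 1.920774 × 3490 ≈ 6703.5013 million.
ΔM = M₂ − M₁ = 6703.5013 − 6859.5845 = -156.0832 million.

-156.1 million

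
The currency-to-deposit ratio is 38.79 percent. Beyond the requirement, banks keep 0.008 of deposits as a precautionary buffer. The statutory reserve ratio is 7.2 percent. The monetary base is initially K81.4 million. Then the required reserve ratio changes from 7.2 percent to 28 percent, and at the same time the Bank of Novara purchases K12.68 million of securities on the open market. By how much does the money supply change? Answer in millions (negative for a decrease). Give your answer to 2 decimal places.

Before: m₁ = (1 + 0.3879) / (0.072 + 0.008 + 0.3879) ≈ 2.96623, MB₁ = 81.4, so M₁ = 2.96623 × 81.4 ≈ 241.4511 million.
After: m₂ = (1 + 0.3879) / (0.28 + 0.008 + 0.3879) ≈ 2.05341, MB₂ = 81.4 + 12.68 = 94.08, so M₂ = 2.05341 × 94.08 ≈ 193.1848 million.
ΔM = M₂ − M₁ = 193.1848 − 241.4511 = -48.2663 million.

-48.27 million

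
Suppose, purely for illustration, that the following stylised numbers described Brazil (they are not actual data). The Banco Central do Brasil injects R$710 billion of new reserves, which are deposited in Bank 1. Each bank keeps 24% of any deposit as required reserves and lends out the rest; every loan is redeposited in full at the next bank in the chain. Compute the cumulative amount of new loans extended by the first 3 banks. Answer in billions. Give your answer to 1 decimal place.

R$1261.4 billion

Bank i lends (1 − rr)^i of the original deposit: Bank 1 lends 710·0.7600 = 539.6000, Bank 2 lends 710·0.7600² = 410.0960, and so on.
Summing a geometric series: total = 710·[0.7600·(1 − 0.7600^3) / (1 − 0.7600)] ≈ 1261.3690 billion.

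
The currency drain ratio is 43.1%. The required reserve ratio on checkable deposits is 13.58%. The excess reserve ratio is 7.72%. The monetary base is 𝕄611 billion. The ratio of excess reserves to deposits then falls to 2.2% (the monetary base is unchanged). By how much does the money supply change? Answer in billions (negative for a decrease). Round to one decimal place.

Initially m₁ = (1 + 0.431) / (0.1358 + 0.0772 + 0.431) ≈ 2.22205, so M₁ = 2.22205 × 611 ≈ 1357.6726 billion.
After the change m₂ = (1 + 0.431) / (0.1358 + 0.022 + 0.431) ≈ 2.43037, so M₂ = 2.43037 × 611 ≈ 1484.9561 billion.
ΔM = M₂ − M₁ = 1484.9561 − 1357.6726 = 127.2835 billion.

𝕄127.3 billion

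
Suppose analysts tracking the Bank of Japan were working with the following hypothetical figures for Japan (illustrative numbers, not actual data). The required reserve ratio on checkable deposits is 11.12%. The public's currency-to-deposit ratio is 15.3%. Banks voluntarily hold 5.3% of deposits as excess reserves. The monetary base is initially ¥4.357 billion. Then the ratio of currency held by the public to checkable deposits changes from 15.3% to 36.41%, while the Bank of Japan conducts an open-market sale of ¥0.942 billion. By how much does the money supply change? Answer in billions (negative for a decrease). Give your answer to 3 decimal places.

Before: m₁ = (1 + 0.153) / (0.1112 + 0.053 + 0.153) ≈ 3.63493, MB₁ = 4.357, so M₁ = 3.63493 × 4.357 ≈ 15.8374 billion.
After: m₂ = (1 + 0.3641) / (0.1112 + 0.053 + 0.3641) ≈ 2.58206, MB₂ = 4.357 − 0.942 = 3.415, so M₂ = 2.58206 × 3.415 ≈ 8.8177 billion.
ΔM = M₂ − M₁ = 8.8177 − 15.8374 = -7.0197 billion.

-7.020 billion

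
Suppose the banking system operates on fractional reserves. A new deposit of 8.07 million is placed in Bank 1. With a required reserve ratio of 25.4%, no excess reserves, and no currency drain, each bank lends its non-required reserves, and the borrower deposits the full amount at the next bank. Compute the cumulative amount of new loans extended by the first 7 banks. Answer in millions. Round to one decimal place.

Bank i lends (1 − rr)^i of the original deposit: Bank 1 lends 8.07·0.7460 ≈ 6.0202, Bank 2 lends 8.07·0.7460² ≈ 4.4911, and so on.
Summing a geometric series: total = 8.07·[0.7460·(1 − 0.7460^7) / (1 − 0.7460)] ≈ 20.6541 million.

20.7 million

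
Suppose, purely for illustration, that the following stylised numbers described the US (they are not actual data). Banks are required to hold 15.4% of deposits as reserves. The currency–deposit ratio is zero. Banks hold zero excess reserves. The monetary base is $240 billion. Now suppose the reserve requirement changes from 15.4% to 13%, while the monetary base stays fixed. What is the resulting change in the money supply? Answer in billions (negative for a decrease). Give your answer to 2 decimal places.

Initially m₁ = 1 / (0.154) ≈ 6.493506, so M₁ = 6.493506 × 240 ≈ 1558.4414 billion.
After the change m₂ = 1 / (0.13) ≈ 7.692308, so M₂ = 7.692308 × 240 ≈ 1846.1539 billion.
ΔM = M₂ − M₁ = 1846.1539 − 1558.4414 = 287.7125 billion.

$287.71 billion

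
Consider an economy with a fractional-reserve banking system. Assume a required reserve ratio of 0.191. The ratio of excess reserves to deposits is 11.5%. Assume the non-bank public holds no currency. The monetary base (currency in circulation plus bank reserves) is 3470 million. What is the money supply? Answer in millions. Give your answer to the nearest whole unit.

The money multiplier is m = 1 / (rr + e) = 1 / (0.191 + 0.115) ≈ 3.26797.
So M = m × MB = 3.26797 × 3470 = 11339.8559 million.

11340 million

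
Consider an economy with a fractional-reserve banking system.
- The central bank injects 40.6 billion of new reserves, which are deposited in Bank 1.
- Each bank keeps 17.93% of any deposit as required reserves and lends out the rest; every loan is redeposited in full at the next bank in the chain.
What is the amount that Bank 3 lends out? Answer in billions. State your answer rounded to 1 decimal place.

22.4 billion

Each bank lends a fraction (1 − rr) = 0.8207 of the deposit it receives, so Bank 3 receives 40.6·0.8207^2 and lends 40.6·0.8207^3 ≈ 22.4429 billion.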